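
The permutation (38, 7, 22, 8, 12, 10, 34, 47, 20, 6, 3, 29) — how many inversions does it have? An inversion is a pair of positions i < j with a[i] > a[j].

There are 36 out-of-order pairs.

Count, for each position, how many later elements it exceeds:
38: 10
7: 2
22: 6
8: 2
12: 3
10: 2
34: 4
47: 4
20: 2
6: 1
3: 0
29: 0
Sum: 10 + 2 + 6 + 2 + 3 + 2 + 4 + 4 + 2 + 1 + 0 + 0 = 36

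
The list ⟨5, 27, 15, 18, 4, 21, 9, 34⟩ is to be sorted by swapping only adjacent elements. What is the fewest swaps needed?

11

The minimum number of adjacent swaps to sort an array equals its inversion count, since every such swap removes exactly one inversion.
Count inversions — for each element, later elements that are smaller:
5: 4 → 1
27: 15, 18, 4, 21, 9 → 5
15: 4, 9 → 2
18: 4, 9 → 2
4: none → 0
21: 9 → 1
9: none → 0
34: none → 0
Total inversions: 1 + 5 + 2 + 2 + 0 + 1 + 0 + 0 = 11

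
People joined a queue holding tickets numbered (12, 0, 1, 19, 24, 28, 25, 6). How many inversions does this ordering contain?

8 inversions

Count, for each position, how many later elements it exceeds:
12 → 0, 1, 6 → 3
0 → none → 0
1 → none → 0
19 → 6 → 1
24 → 6 → 1
28 → 25, 6 → 2
25 → 6 → 1
6 → none → 0
Sum: 3 + 0 + 0 + 1 + 1 + 2 + 1 + 0 = 8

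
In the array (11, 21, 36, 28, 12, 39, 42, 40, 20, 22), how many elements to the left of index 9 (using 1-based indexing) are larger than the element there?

6 such elements

The element at index 9 is 20.
Elements before it: 11, 21, 36, 28, 12, 39, 42, 40
Those larger than 20: 21, 36, 28, 39, 42, 40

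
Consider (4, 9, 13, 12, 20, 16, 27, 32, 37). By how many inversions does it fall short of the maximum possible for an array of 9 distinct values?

34

Maximum inversions for 9 distinct elements is C(9, 2) = 9·8/2 = 36.
Current inversions — for each element, count later smaller elements:
4: 0
9: 0
13: 1
12: 0
20: 1
16: 0
27: 0
32: 0
37: 0
Current total: 0 + 0 + 1 + 0 + 1 + 0 + 0 + 0 + 0 = 2
Shortfall: 36 − 2 = 34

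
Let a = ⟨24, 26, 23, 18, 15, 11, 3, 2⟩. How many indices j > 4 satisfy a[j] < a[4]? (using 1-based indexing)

4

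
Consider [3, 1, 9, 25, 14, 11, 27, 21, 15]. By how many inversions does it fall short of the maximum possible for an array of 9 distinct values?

27

Maximum inversions for 9 distinct elements is C(9, 2) = 9·8/2 = 36.
Current inversions — for each element, count later smaller elements:
3: 1
1: 0
9: 0
25: 4
14: 1
11: 0
27: 2
21: 1
15: 0
Current total: 1 + 0 + 0 + 4 + 1 + 0 + 2 + 1 + 0 = 9
Shortfall: 36 − 9 = 27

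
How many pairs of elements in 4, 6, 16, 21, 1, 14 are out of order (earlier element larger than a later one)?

6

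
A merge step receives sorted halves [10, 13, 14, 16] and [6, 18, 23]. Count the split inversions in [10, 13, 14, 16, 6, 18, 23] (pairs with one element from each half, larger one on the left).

4

Count, for every r in R, how many entries of L exceed r:
r = 6: 10, 13, 14, 16 → 4
r = 18: none → 0
r = 23: none → 0
Cross-inversions: 4 + 0 + 0 = 4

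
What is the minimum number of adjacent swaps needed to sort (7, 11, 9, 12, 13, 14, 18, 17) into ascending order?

Minimum adjacent swaps = number of inversions (each swap of adjacent out-of-order elements removes one inversion and no swap can remove more).
Count inversions — for each element, later elements that are smaller:
7: none → 0
11: 9 → 1
9: none → 0
12: none → 0
13: none → 0
14: none → 0
18: 17 → 1
17: none → 0
Total inversions: 0 + 1 + 0 + 0 + 0 + 0 + 1 + 0 = 2

2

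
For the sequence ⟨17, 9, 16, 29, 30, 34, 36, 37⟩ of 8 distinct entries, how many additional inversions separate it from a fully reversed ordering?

26 inversions short

Maximum inversions for 8 distinct elements is C(8, 2) = 8·7/2 = 28.
Current inversions — for each element, count later smaller elements:
17: 2
9: 0
16: 0
29: 0
30: 0
34: 0
36: 0
37: 0
Current total: 2 + 0 + 0 + 0 + 0 + 0 + 0 + 0 = 2
Shortfall: 28 − 2 = 26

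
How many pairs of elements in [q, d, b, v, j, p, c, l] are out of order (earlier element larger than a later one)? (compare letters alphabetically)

There are 15 out-of-order pairs.

For each element, count later entries that are smaller:
q: 6
d: 2
b: 0
v: 4
j: 1
p: 2
c: 0
l: 0
Sum: 6 + 2 + 0 + 4 + 1 + 2 + 0 + 0 = 15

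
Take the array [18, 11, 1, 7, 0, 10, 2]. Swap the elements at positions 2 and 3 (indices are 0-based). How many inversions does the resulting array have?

16 inversions

Positions 2 and 3 hold 1 and 7; after swapping, the array is [18, 11, 7, 1, 0, 10, 2].
Element-by-element contributions:
18 → 11, 7, 1, 0, 10, 2 → 6
11 → 7, 1, 0, 10, 2 → 5
7 → 1, 0, 2 → 3
1 → 0 → 1
0 → none → 0
10 → 2 → 1
2 → none → 0
Sum: 6 + 5 + 3 + 1 + 0 + 1 + 0 = 16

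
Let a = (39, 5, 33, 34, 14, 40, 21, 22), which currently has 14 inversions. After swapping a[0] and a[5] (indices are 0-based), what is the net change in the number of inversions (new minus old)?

+1

Positions 0 and 5 hold 39 and 40; after swapping, the array is [40, 5, 33, 34, 14, 39, 21, 22].
Count, for each position, how many later elements it exceeds:
40: 7
5: 0
33: 3
34: 3
14: 0
39: 2
21: 0
22: 0
Sum: 7 + 0 + 3 + 3 + 0 + 2 + 0 + 0 = 15
Change: 15 − 14 = +1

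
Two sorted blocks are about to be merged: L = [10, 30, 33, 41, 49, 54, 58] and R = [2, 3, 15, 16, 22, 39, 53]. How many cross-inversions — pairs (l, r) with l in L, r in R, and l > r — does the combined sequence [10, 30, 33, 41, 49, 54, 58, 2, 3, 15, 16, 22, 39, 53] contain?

Count, for every r in R, how many entries of L exceed r:
r = 2: 10, 30, 33, 41, 49, 54, 58 → 7
r = 3: 10, 30, 33, 41, 49, 54, 58 → 7
r = 15: 30, 33, 41, 49, 54, 58 → 6
r = 16: 30, 33, 41, 49, 54, 58 → 6
r = 22: 30, 33, 41, 49, 54, 58 → 6
r = 39: 41, 49, 54, 58 → 4
r = 53: 54, 58 → 2
Cross-inversions: 7 + 7 + 6 + 6 + 6 + 4 + 2 = 38

38 cross-inversions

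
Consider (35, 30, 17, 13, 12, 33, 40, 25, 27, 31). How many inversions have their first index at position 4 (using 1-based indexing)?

1 such element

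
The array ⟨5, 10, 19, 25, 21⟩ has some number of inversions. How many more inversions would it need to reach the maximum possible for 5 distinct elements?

9 inversions short

Maximum inversions for 5 distinct elements is C(5, 2) = 5·4/2 = 10.
Current inversions — for each element, count later smaller elements:
5: 0
10: 0
19: 0
25: 1
21: 0
Current total: 0 + 0 + 0 + 1 + 0 = 1
Shortfall: 10 − 1 = 9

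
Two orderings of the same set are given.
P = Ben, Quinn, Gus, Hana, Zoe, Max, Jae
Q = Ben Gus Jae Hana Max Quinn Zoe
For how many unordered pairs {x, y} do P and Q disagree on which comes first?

Disagreeing pairs: 8

Assign each item its position (1..7) in the first ordering, then rewrite the second ordering as that position sequence:
positions: Ben→1, Quinn→2, Gus→3, Hana→4, Zoe→5, Max→6, Jae→7
second ordering as positions: [1, 3, 7, 4, 6, 2, 5]
Discordant pairs = inversions in this position sequence.
1: 0
3: 2 → 1
7: 4, 6, 2, 5 → 4
4: 2 → 1
6: 2, 5 → 2
2: 0
5: 0
Total: 0 + 1 + 4 + 1 + 2 + 0 + 0 = 8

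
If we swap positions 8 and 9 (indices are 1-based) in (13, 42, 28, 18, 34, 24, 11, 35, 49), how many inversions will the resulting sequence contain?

Positions 8 and 9 hold 35 and 49; after swapping, the array is [13, 42, 28, 18, 34, 24, 11, 49, 35].
Sweep left to right; for each value list the smaller values that follow it:
13: 1
42: 6
28: 3
18: 1
34: 2
24: 1
11: 0
49: 1
35: 0
Sum: 1 + 6 + 3 + 1 + 2 + 1 + 0 + 1 + 0 = 15

15 inversions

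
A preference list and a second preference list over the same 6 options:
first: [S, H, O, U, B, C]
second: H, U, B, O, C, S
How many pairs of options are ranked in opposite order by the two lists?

7

Assign each item its position (1..6) in the first ordering, then rewrite the second ordering as that position sequence:
positions: S→1, H→2, O→3, U→4, B→5, C→6
second ordering as positions: [2, 4, 5, 3, 6, 1]
Discordant pairs = inversions in this position sequence.
2: 1 → 1
4: 3, 1 → 2
5: 3, 1 → 2
3: 1 → 1
6: 1 → 1
1: 0
Total: 1 + 2 + 2 + 1 + 1 + 0 = 7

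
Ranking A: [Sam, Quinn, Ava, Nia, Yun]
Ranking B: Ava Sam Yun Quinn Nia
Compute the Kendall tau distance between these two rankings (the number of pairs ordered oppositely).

4

Assign each item its position (1..5) in the first ordering, then rewrite the second ordering as that position sequence:
positions: Sam→1, Quinn→2, Ava→3, Nia→4, Yun→5
second ordering as positions: [3, 1, 5, 2, 4]
Discordant pairs = inversions in this position sequence.
3: 1, 2 → 2
1: 0
5: 2, 4 → 2
2: 0
4: 0
Total: 2 + 0 + 2 + 0 + 0 = 4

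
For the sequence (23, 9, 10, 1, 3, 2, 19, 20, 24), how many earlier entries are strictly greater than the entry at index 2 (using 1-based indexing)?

1 such element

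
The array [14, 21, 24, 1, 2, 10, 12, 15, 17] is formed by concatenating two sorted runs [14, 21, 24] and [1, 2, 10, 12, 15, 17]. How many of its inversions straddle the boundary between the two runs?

Count, for every r in R, how many entries of L exceed r:
r = 1: 14, 21, 24 → 3
r = 2: 14, 21, 24 → 3
r = 10: 14, 21, 24 → 3
r = 12: 14, 21, 24 → 3
r = 15: 21, 24 → 2
r = 17: 21, 24 → 2
Cross-inversions: 3 + 3 + 3 + 3 + 2 + 2 = 16

16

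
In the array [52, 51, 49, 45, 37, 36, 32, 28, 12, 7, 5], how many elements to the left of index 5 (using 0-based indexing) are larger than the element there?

5

The element at index 5 is 36.
Elements before it: 52, 51, 49, 45, 37
Those larger than 36: 52, 51, 49, 45, 37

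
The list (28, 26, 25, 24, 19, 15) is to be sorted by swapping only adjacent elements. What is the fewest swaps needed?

Adjacent swaps: 15

The minimum number of adjacent swaps to sort an array equals its inversion count, since every such swap removes exactly one inversion.
Count inversions — for each element, later elements that are smaller:
28: 26, 25, 24, 19, 15 → 5
26: 25, 24, 19, 15 → 4
25: 24, 19, 15 → 3
24: 19, 15 → 2
19: 15 → 1
15: none → 0
Total inversions: 5 + 4 + 3 + 2 + 1 + 0 = 15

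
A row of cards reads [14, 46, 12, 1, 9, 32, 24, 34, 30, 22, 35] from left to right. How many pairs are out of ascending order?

Sweep left to right; for each value list the smaller values that follow it:
14 → 12, 1, 9 → 3
46 → 12, 1, 9, 32, 24, 34, 30, 22, 35 → 9
12 → 1, 9 → 2
1 → none → 0
9 → none → 0
32 → 24, 30, 22 → 3
24 → 22 → 1
34 → 30, 22 → 2
30 → 22 → 1
22 → none → 0
35 → none → 0
Sum: 3 + 9 + 2 + 0 + 0 + 3 + 1 + 2 + 1 + 0 + 0 = 21

21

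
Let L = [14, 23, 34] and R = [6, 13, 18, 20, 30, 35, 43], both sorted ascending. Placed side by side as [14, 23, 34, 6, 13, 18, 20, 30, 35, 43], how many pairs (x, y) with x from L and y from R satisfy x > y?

There are 11 split inversions.

For each element r of the right run, count left-run elements greater than r:
r = 6: 14, 23, 34 → 3
r = 13: 14, 23, 34 → 3
r = 18: 23, 34 → 2
r = 20: 23, 34 → 2
r = 30: 34 → 1
r = 35: none → 0
r = 43: none → 0
Cross-inversions: 3 + 3 + 2 + 2 + 1 + 0 + 0 = 11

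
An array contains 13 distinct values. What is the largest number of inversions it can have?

The maximum occurs when the array is in strictly decreasing order: every one of the C(13, 2) pairs is inverted.
C(13, 2) = 13·12/2 = 78

78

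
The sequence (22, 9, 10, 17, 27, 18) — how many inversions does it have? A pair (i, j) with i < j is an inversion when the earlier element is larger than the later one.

5

For each element, count later entries that are smaller:
22 → 9, 10, 17, 18 → 4
9 → none → 0
10 → none → 0
17 → none → 0
27 → 18 → 1
18 → none → 0
Sum: 4 + 0 + 0 + 0 + 1 + 0 = 5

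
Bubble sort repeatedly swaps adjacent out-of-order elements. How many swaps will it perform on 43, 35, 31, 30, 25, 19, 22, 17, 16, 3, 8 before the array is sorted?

53 adjacent swaps

Minimum adjacent swaps = number of inversions (each swap of adjacent out-of-order elements removes one inversion and no swap can remove more).
Count inversions — for each element, later elements that are smaller:
43: 35, 31, 30, 25, 19, 22, 17, 16, 3, 8 → 10
35: 31, 30, 25, 19, 22, 17, 16, 3, 8 → 9
31: 30, 25, 19, 22, 17, 16, 3, 8 → 8
30: 25, 19, 22, 17, 16, 3, 8 → 7
25: 19, 22, 17, 16, 3, 8 → 6
19: 17, 16, 3, 8 → 4
22: 17, 16, 3, 8 → 4
17: 16, 3, 8 → 3
16: 3, 8 → 2
3: none → 0
8: none → 0
Total inversions: 10 + 9 + 8 + 7 + 6 + 4 + 4 + 3 + 2 + 0 + 0 = 53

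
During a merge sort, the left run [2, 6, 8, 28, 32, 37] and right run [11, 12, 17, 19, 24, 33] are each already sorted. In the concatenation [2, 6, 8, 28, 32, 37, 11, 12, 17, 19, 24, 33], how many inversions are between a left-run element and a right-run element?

16 cross-inversions

Count, for every r in R, how many entries of L exceed r:
r = 11: 28, 32, 37 → 3
r = 12: 28, 32, 37 → 3
r = 17: 28, 32, 37 → 3
r = 19: 28, 32, 37 → 3
r = 24: 28, 32, 37 → 3
r = 33: 37 → 1
Cross-inversions: 3 + 3 + 3 + 3 + 3 + 1 = 16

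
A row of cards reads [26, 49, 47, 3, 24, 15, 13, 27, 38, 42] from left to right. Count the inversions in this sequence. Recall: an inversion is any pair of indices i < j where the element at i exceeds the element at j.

Sweep left to right; for each value list the smaller values that follow it:
26: 4
49: 8
47: 7
3: 0
24: 2
15: 1
13: 0
27: 0
38: 0
42: 0
Sum: 4 + 8 + 7 + 0 + 2 + 1 + 0 + 0 + 0 + 0 = 22

22 out-of-order pairs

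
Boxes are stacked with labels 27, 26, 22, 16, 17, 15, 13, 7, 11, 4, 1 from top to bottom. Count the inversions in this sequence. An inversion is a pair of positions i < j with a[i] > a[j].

Count, for each position, how many later elements it exceeds:
27 → 26, 22, 16, 17, 15, 13, 7, 11, 4, 1 → 10
26 → 22, 16, 17, 15, 13, 7, 11, 4, 1 → 9
22 → 16, 17, 15, 13, 7, 11, 4, 1 → 8
16 → 15, 13, 7, 11, 4, 1 → 6
17 → 15, 13, 7, 11, 4, 1 → 6
15 → 13, 7, 11, 4, 1 → 5
13 → 7, 11, 4, 1 → 4
7 → 4, 1 → 2
11 → 4, 1 → 2
4 → 1 → 1
1 → none → 0
Sum: 10 + 9 + 8 + 6 + 6 + 5 + 4 + 2 + 2 + 1 + 0 = 53

53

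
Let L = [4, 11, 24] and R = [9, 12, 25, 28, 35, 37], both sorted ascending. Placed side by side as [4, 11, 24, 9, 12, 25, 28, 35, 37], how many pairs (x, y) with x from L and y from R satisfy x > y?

There are 3 cross-inversions.

For each element r of the right run, count left-run elements greater than r:
r = 9: 11, 24 → 2
r = 12: 24 → 1
r = 25: none → 0
r = 28: none → 0
r = 35: none → 0
r = 37: none → 0
Cross-inversions: 2 + 1 + 0 + 0 + 0 + 0 = 3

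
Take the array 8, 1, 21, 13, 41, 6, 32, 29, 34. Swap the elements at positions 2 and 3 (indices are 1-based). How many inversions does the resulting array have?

Positions 2 and 3 hold 1 and 21; after swapping, the array is [8, 21, 1, 13, 41, 6, 32, 29, 34].
For each element, count later entries that are smaller:
8: 2
21: 3
1: 0
13: 1
41: 4
6: 0
32: 1
29: 0
34: 0
Sum: 2 + 3 + 0 + 1 + 4 + 0 + 1 + 0 + 0 = 11

There are 11 inversions.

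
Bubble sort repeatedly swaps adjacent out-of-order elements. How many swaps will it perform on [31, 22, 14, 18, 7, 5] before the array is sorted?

14 swaps

The minimum number of adjacent swaps to sort an array equals its inversion count, since every such swap removes exactly one inversion.
Count inversions — for each element, later elements that are smaller:
31: 22, 14, 18, 7, 5 → 5
22: 14, 18, 7, 5 → 4
14: 7, 5 → 2
18: 7, 5 → 2
7: 5 → 1
5: none → 0
Total inversions: 5 + 4 + 2 + 2 + 1 + 0 = 14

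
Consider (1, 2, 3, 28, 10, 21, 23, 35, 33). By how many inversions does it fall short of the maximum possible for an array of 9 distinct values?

32 inversions short

Maximum inversions for 9 distinct elements is C(9, 2) = 9·8/2 = 36.
Current inversions — for each element, count later smaller elements:
1: 0
2: 0
3: 0
28: 3
10: 0
21: 0
23: 0
35: 1
33: 0
Current total: 0 + 0 + 0 + 3 + 0 + 0 + 0 + 1 + 0 = 4
Shortfall: 36 − 4 = 32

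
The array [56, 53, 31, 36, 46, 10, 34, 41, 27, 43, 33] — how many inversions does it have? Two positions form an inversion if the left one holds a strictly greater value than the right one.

There are 36 inversions.

Sweep left to right; for each value list the smaller values that follow it:
56: 10
53: 9
31: 2
36: 4
46: 6
10: 0
34: 2
41: 2
27: 0
43: 1
33: 0
Sum: 10 + 9 + 2 + 4 + 6 + 0 + 2 + 2 + 0 + 1 + 0 = 36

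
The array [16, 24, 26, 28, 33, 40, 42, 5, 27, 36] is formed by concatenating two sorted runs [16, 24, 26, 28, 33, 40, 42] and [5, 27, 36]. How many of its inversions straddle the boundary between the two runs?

For each element r of the right run, count left-run elements greater than r:
r = 5: 16, 24, 26, 28, 33, 40, 42 → 7
r = 27: 28, 33, 40, 42 → 4
r = 36: 40, 42 → 2
Cross-inversions: 7 + 4 + 2 = 13

13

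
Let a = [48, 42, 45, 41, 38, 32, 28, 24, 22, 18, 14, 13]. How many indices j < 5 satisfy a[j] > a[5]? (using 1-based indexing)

The element at index 5 is 38.
Elements before it: 48, 42, 45, 41
Those larger than 38: 48, 42, 45, 41

4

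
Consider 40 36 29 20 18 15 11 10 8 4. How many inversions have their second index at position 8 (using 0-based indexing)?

8

The element at index 8 is 8.
Elements before it: 40, 36, 29, 20, 18, 15, 11, 10
Those larger than 8: 40, 36, 29, 20, 18, 15, 11, 10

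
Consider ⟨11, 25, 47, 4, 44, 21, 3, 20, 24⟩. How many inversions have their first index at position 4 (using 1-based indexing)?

1

The element at index 4 is 4.
Elements after it: 44, 21, 3, 20, 24
Those smaller than 4: 3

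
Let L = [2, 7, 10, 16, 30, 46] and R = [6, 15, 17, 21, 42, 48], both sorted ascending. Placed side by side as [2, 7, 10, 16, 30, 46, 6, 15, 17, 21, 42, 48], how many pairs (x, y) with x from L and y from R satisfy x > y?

13 split inversions

For each element r of the right run, count left-run elements greater than r:
r = 6: 7, 10, 16, 30, 46 → 5
r = 15: 16, 30, 46 → 3
r = 17: 30, 46 → 2
r = 21: 30, 46 → 2
r = 42: 46 → 1
r = 48: none → 0
Cross-inversions: 5 + 3 + 2 + 2 + 1 + 0 = 13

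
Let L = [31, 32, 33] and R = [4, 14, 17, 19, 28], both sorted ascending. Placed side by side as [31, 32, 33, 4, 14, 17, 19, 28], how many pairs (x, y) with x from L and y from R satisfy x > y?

15 cross-inversions

Take each right-half value and tally the left-half values above it:
r = 4: 31, 32, 33 → 3
r = 14: 31, 32, 33 → 3
r = 17: 31, 32, 33 → 3
r = 19: 31, 32, 33 → 3
r = 28: 31, 32, 33 → 3
Cross-inversions: 3 + 3 + 3 + 3 + 3 = 15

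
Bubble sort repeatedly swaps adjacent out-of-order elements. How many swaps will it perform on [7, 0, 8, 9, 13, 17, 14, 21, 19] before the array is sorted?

3

Minimum adjacent swaps = number of inversions (each swap of adjacent out-of-order elements removes one inversion and no swap can remove more).
Count inversions — for each element, later elements that are smaller:
7: 0 → 1
0: none → 0
8: none → 0
9: none → 0
13: none → 0
17: 14 → 1
14: none → 0
21: 19 → 1
19: none → 0
Total inversions: 1 + 0 + 0 + 0 + 0 + 1 + 0 + 1 + 0 = 3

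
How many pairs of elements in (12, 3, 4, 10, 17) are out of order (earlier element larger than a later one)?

3

Inversion pairs (indices are 1-based):
(1,2): 12 > 3
(1,3): 12 > 4
(1,4): 12 > 10
That's 3 pairs.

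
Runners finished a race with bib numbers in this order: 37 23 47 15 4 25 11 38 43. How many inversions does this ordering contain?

For each element, count later entries that are smaller:
37 → 23, 15, 4, 25, 11 → 5
23 → 15, 4, 11 → 3
47 → 15, 4, 25, 11, 38, 43 → 6
15 → 4, 11 → 2
4 → none → 0
25 → 11 → 1
11 → none → 0
38 → none → 0
43 → none → 0
Sum: 5 + 3 + 6 + 2 + 0 + 1 + 0 + 0 + 0 = 17

17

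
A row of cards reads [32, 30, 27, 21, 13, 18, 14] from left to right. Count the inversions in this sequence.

Out-of-order pairs: 19

For each element, count later entries that are smaller:
32 → 30, 27, 21, 13, 18, 14 → 6
30 → 27, 21, 13, 18, 14 → 5
27 → 21, 13, 18, 14 → 4
21 → 13, 18, 14 → 3
13 → none → 0
18 → 14 → 1
14 → none → 0
Sum: 6 + 5 + 4 + 3 + 0 + 1 + 0 = 19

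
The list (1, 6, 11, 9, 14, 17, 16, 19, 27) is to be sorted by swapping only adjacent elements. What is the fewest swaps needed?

Each adjacent swap fixes exactly one inversion, so the minimum swap count equals the number of inversions.
Count inversions — for each element, later elements that are smaller:
1: none → 0
6: none → 0
11: 9 → 1
9: none → 0
14: none → 0
17: 16 → 1
16: none → 0
19: none → 0
27: none → 0
Total inversions: 0 + 0 + 1 + 0 + 0 + 1 + 0 + 0 + 0 = 2

There are 2 adjacent swaps.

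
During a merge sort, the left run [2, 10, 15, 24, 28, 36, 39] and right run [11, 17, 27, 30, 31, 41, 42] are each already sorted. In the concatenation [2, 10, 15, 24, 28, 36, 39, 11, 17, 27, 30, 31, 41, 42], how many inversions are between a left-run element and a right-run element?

16

Count, for every r in R, how many entries of L exceed r:
r = 11: 15, 24, 28, 36, 39 → 5
r = 17: 24, 28, 36, 39 → 4
r = 27: 28, 36, 39 → 3
r = 30: 36, 39 → 2
r = 31: 36, 39 → 2
r = 41: none → 0
r = 42: none → 0
Cross-inversions: 5 + 4 + 3 + 2 + 2 + 0 + 0 = 16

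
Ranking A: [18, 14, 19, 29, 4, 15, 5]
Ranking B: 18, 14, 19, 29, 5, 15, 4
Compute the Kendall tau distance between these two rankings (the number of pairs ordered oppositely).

Assign each item its position (1..7) in the first ordering, then rewrite the second ordering as that position sequence:
positions: 18→1, 14→2, 19→3, 29→4, 4→5, 15→6, 5→7
second ordering as positions: [1, 2, 3, 4, 7, 6, 5]
Discordant pairs = inversions in this position sequence.
1: 0
2: 0
3: 0
4: 0
7: 6, 5 → 2
6: 5 → 1
5: 0
Total: 0 + 0 + 0 + 0 + 2 + 1 + 0 = 3

3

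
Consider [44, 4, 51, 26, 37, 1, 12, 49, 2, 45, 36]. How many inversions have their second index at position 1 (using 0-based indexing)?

1 such element

The element at index 1 is 4.
Elements before it: 44
Those larger than 4: 44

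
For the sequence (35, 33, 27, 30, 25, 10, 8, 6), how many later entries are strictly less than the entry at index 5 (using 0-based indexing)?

The element at index 5 is 10.
Elements after it: 8, 6
Those smaller than 10: 8, 6

2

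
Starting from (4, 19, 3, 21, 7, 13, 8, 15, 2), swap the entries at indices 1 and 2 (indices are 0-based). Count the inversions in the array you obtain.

Positions 1 and 2 hold 19 and 3; after swapping, the array is [4, 3, 19, 21, 7, 13, 8, 15, 2].
Sweep left to right; for each value list the smaller values that follow it:
4: 2
3: 1
19: 5
21: 5
7: 1
13: 2
8: 1
15: 1
2: 0
Sum: 2 + 1 + 5 + 5 + 1 + 2 + 1 + 1 + 0 = 18

18 inversions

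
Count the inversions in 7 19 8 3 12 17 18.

Out-of-order pairs: 7

Inversion pairs (indices are 1-based):
(1,4): 7 > 3
(2,3): 19 > 8
(2,4): 19 > 3
(2,5): 19 > 12
(2,6): 19 > 17
(2,7): 19 > 18
(3,4): 8 > 3
That's 7 pairs.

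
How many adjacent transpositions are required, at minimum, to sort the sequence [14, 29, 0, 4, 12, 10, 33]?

9

Minimum adjacent swaps = number of inversions (each swap of adjacent out-of-order elements removes one inversion and no swap can remove more).
Count inversions — for each element, later elements that are smaller:
14: 0, 4, 12, 10 → 4
29: 0, 4, 12, 10 → 4
0: none → 0
4: none → 0
12: 10 → 1
10: none → 0
33: none → 0
Total inversions: 4 + 4 + 0 + 0 + 1 + 0 + 0 = 9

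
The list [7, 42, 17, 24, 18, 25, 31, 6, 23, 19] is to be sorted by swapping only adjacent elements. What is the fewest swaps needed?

Minimum adjacent swaps = number of inversions (each swap of adjacent out-of-order elements removes one inversion and no swap can remove more).
Count inversions — for each element, later elements that are smaller:
7: 6 → 1
42: 17, 24, 18, 25, 31, 6, 23, 19 → 8
17: 6 → 1
24: 18, 6, 23, 19 → 4
18: 6 → 1
25: 6, 23, 19 → 3
31: 6, 23, 19 → 3
6: none → 0
23: 19 → 1
19: none → 0
Total inversions: 1 + 8 + 1 + 4 + 1 + 3 + 3 + 0 + 1 + 0 = 22

22 swaps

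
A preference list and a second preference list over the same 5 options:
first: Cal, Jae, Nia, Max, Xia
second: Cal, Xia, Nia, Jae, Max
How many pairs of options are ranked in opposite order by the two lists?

4

Assign each item its position (1..5) in the first ordering, then rewrite the second ordering as that position sequence:
positions: Cal→1, Jae→2, Nia→3, Max→4, Xia→5
second ordering as positions: [1, 5, 3, 2, 4]
Discordant pairs = inversions in this position sequence.
1: 0
5: 3, 2, 4 → 3
3: 2 → 1
2: 0
4: 0
Total: 0 + 3 + 1 + 0 + 0 = 4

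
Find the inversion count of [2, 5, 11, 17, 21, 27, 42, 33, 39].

Element-by-element contributions:
2 → none → 0
5 → none → 0
11 → none → 0
17 → none → 0
21 → none → 0
27 → none → 0
42 → 33, 39 → 2
33 → none → 0
39 → none → 0
Sum: 0 + 0 + 0 + 0 + 0 + 0 + 2 + 0 + 0 = 2

There are 2 inversions.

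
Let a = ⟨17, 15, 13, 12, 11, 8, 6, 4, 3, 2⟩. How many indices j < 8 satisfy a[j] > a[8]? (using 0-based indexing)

8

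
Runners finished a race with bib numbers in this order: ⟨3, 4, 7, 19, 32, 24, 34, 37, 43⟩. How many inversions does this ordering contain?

1

For each element, count later entries that are smaller:
3: 0
4: 0
7: 0
19: 0
32: 1
24: 0
34: 0
37: 0
43: 0
Sum: 0 + 0 + 0 + 0 + 1 + 0 + 0 + 0 + 0 = 1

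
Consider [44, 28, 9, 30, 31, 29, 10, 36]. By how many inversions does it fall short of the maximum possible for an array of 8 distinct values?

14

Maximum inversions for 8 distinct elements is C(8, 2) = 8·7/2 = 28.
Current inversions — for each element, count later smaller elements:
44: 7
28: 2
9: 0
30: 2
31: 2
29: 1
10: 0
36: 0
Current total: 7 + 2 + 0 + 2 + 2 + 1 + 0 + 0 = 14
Shortfall: 28 − 14 = 14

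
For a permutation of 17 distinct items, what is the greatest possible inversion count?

A reversed (strictly descending) arrangement makes every pair an inversion, giving C(17, 2) inversions.
C(17, 2) = 17·16/2 = 136

Inversions: 136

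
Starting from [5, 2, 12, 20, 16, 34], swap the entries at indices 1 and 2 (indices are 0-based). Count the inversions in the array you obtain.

3

Positions 1 and 2 hold 2 and 12; after swapping, the array is [5, 12, 2, 20, 16, 34].
For each element, count later entries that are smaller:
5: 1
12: 1
2: 0
20: 1
16: 0
34: 0
Sum: 1 + 1 + 0 + 1 + 0 + 0 = 3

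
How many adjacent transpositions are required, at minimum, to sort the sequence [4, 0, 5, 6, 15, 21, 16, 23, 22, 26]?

There are 3 swaps.

The minimum number of adjacent swaps to sort an array equals its inversion count, since every such swap removes exactly one inversion.
Count inversions — for each element, later elements that are smaller:
4: 0 → 1
0: none → 0
5: none → 0
6: none → 0
15: none → 0
21: 16 → 1
16: none → 0
23: 22 → 1
22: none → 0
26: none → 0
Total inversions: 1 + 0 + 0 + 0 + 0 + 1 + 0 + 1 + 0 + 0 = 3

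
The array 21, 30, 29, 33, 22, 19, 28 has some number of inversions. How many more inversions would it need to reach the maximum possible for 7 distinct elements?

9

Maximum inversions for 7 distinct elements is C(7, 2) = 7·6/2 = 21.
Current inversions — for each element, count later smaller elements:
21: 1
30: 4
29: 3
33: 3
22: 1
19: 0
28: 0
Current total: 1 + 4 + 3 + 3 + 1 + 0 + 0 = 12
Shortfall: 21 − 12 = 9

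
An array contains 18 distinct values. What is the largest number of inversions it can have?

The maximum occurs when the array is in strictly decreasing order: every one of the C(18, 2) pairs is inverted.
C(18, 2) = 18·17/2 = 153

153 inversions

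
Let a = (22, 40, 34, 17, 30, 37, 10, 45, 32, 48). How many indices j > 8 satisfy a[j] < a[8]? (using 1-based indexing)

1

The element at index 8 is 45.
Elements after it: 32, 48
Those smaller than 45: 32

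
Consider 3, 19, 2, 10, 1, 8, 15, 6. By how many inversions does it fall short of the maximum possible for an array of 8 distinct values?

Maximum inversions for 8 distinct elements is C(8, 2) = 8·7/2 = 28.
Current inversions — for each element, count later smaller elements:
3: 2
19: 6
2: 1
10: 3
1: 0
8: 1
15: 1
6: 0
Current total: 2 + 6 + 1 + 3 + 0 + 1 + 1 + 0 = 14
Shortfall: 28 − 14 = 14

14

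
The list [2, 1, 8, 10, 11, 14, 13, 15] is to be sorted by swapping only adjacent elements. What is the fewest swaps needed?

2

Minimum adjacent swaps = number of inversions (each swap of adjacent out-of-order elements removes one inversion and no swap can remove more).
Count inversions — for each element, later elements that are smaller:
2: 1 → 1
1: none → 0
8: none → 0
10: none → 0
11: none → 0
14: 13 → 1
13: none → 0
15: none → 0
Total inversions: 1 + 0 + 0 + 0 + 0 + 1 + 0 + 0 = 2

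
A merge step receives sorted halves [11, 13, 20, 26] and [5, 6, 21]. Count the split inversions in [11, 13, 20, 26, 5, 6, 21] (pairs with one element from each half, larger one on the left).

9 cross-inversions

Count, for every r in R, how many entries of L exceed r:
r = 5: 11, 13, 20, 26 → 4
r = 6: 11, 13, 20, 26 → 4
r = 21: 26 → 1
Cross-inversions: 4 + 4 + 1 = 9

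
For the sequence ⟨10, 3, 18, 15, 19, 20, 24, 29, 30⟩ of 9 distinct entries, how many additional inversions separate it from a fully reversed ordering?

34 inversions short

Maximum inversions for 9 distinct elements is C(9, 2) = 9·8/2 = 36.
Current inversions — for each element, count later smaller elements:
10: 1
3: 0
18: 1
15: 0
19: 0
20: 0
24: 0
29: 0
30: 0
Current total: 1 + 0 + 1 + 0 + 0 + 0 + 0 + 0 + 0 = 2
Shortfall: 36 − 2 = 34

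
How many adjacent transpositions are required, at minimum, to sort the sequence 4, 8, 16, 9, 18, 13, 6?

8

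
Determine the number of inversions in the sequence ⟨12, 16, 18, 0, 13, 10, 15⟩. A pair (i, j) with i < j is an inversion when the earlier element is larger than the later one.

11

Count, for each position, how many later elements it exceeds:
12 → 0, 10 → 2
16 → 0, 13, 10, 15 → 4
18 → 0, 13, 10, 15 → 4
0 → none → 0
13 → 10 → 1
10 → none → 0
15 → none → 0
Sum: 2 + 4 + 4 + 0 + 1 + 0 + 0 = 11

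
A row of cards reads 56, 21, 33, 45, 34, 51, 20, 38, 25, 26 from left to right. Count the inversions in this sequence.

27 out-of-order pairs

Sweep left to right; for each value list the smaller values that follow it:
56 → 21, 33, 45, 34, 51, 20, 38, 25, 26 → 9
21 → 20 → 1
33 → 20, 25, 26 → 3
45 → 34, 20, 38, 25, 26 → 5
34 → 20, 25, 26 → 3
51 → 20, 38, 25, 26 → 4
20 → none → 0
38 → 25, 26 → 2
25 → none → 0
26 → none → 0
Sum: 9 + 1 + 3 + 5 + 3 + 4 + 0 + 2 + 0 + 0 = 27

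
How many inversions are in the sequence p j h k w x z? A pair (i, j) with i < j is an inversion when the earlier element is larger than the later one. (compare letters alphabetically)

4

Listing every pair i<j with a[i]>a[j] (using 0-based positions):
(0,1): p > j
(0,2): p > h
(0,3): p > k
(1,2): j > h
That's 4 pairs.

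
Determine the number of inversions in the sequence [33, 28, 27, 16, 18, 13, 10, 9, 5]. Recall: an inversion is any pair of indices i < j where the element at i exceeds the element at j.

35 out-of-order pairs

Count, for each position, how many later elements it exceeds:
33 → 28, 27, 16, 18, 13, 10, 9, 5 → 8
28 → 27, 16, 18, 13, 10, 9, 5 → 7
27 → 16, 18, 13, 10, 9, 5 → 6
16 → 13, 10, 9, 5 → 4
18 → 13, 10, 9, 5 → 4
13 → 10, 9, 5 → 3
10 → 9, 5 → 2
9 → 5 → 1
5 → none → 0
Sum: 8 + 7 + 6 + 4 + 4 + 3 + 2 + 1 + 0 = 35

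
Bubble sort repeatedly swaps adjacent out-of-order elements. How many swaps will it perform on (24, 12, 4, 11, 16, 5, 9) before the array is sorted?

Swaps: 14

Each adjacent swap fixes exactly one inversion, so the minimum swap count equals the number of inversions.
Count inversions — for each element, later elements that are smaller:
24: 12, 4, 11, 16, 5, 9 → 6
12: 4, 11, 5, 9 → 4
4: none → 0
11: 5, 9 → 2
16: 5, 9 → 2
5: none → 0
9: none → 0
Total inversions: 6 + 4 + 0 + 2 + 2 + 0 + 0 = 14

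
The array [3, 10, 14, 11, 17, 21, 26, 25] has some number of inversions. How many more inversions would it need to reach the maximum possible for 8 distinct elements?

Maximum inversions for 8 distinct elements is C(8, 2) = 8·7/2 = 28.
Current inversions — for each element, count later smaller elements:
3: 0
10: 0
14: 1
11: 0
17: 0
21: 0
26: 1
25: 0
Current total: 0 + 0 + 1 + 0 + 0 + 0 + 1 + 0 = 2
Shortfall: 28 − 2 = 26

26 inversions short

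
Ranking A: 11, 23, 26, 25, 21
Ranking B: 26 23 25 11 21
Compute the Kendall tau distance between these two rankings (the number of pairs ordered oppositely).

Assign each item its position (1..5) in the first ordering, then rewrite the second ordering as that position sequence:
positions: 11→1, 23→2, 26→3, 25→4, 21→5
second ordering as positions: [3, 2, 4, 1, 5]
Discordant pairs = inversions in this position sequence.
3: 2, 1 → 2
2: 1 → 1
4: 1 → 1
1: 0
5: 0
Total: 2 + 1 + 1 + 0 + 0 = 4

4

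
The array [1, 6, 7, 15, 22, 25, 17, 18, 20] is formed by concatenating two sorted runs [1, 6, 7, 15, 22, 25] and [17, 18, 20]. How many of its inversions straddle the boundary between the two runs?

Count, for every r in R, how many entries of L exceed r:
r = 17: 22, 25 → 2
r = 18: 22, 25 → 2
r = 20: 22, 25 → 2
Cross-inversions: 2 + 2 + 2 = 6

6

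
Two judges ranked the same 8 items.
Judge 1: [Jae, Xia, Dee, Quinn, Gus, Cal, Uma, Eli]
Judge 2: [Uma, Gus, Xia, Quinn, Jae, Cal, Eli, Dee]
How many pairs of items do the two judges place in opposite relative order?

15 discordant pairs

Assign each item its position (1..8) in the first ordering, then rewrite the second ordering as that position sequence:
positions: Jae→1, Xia→2, Dee→3, Quinn→4, Gus→5, Cal→6, Uma→7, Eli→8
second ordering as positions: [7, 5, 2, 4, 1, 6, 8, 3]
Discordant pairs = inversions in this position sequence.
7: 5, 2, 4, 1, 6, 3 → 6
5: 2, 4, 1, 3 → 4
2: 1 → 1
4: 1, 3 → 2
1: 0
6: 3 → 1
8: 3 → 1
3: 0
Total: 6 + 4 + 1 + 2 + 0 + 1 + 1 + 0 = 15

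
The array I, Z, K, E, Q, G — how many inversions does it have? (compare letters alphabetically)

9

Element-by-element contributions:
I → E, G → 2
Z → K, E, Q, G → 4
K → E, G → 2
E → none → 0
Q → G → 1
G → none → 0
Sum: 2 + 4 + 2 + 0 + 1 + 0 = 9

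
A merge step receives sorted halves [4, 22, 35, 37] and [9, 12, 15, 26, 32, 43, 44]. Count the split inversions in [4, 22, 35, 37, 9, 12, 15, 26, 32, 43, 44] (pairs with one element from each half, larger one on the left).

13

For each element r of the right run, count left-run elements greater than r:
r = 9: 22, 35, 37 → 3
r = 12: 22, 35, 37 → 3
r = 15: 22, 35, 37 → 3
r = 26: 35, 37 → 2
r = 32: 35, 37 → 2
r = 43: none → 0
r = 44: none → 0
Cross-inversions: 3 + 3 + 3 + 2 + 2 + 0 + 0 = 13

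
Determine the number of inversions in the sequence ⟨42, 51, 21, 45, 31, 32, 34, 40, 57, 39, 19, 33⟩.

37

Element-by-element contributions:
42 → 21, 31, 32, 34, 40, 39, 19, 33 → 8
51 → 21, 45, 31, 32, 34, 40, 39, 19, 33 → 9
21 → 19 → 1
45 → 31, 32, 34, 40, 39, 19, 33 → 7
31 → 19 → 1
32 → 19 → 1
34 → 19, 33 → 2
40 → 39, 19, 33 → 3
57 → 39, 19, 33 → 3
39 → 19, 33 → 2
19 → none → 0
33 → none → 0
Sum: 8 + 9 + 1 + 7 + 1 + 1 + 2 + 3 + 3 + 2 + 0 + 0 = 37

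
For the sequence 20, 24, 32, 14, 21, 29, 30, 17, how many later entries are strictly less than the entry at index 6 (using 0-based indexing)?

The element at index 6 is 30.
Elements after it: 17
Those smaller than 30: 17

1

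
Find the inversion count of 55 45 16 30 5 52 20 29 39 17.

For each element, count later entries that are smaller:
55 → 45, 16, 30, 5, 52, 20, 29, 39, 17 → 9
45 → 16, 30, 5, 20, 29, 39, 17 → 7
16 → 5 → 1
30 → 5, 20, 29, 17 → 4
5 → none → 0
52 → 20, 29, 39, 17 → 4
20 → 17 → 1
29 → 17 → 1
39 → 17 → 1
17 → none → 0
Sum: 9 + 7 + 1 + 4 + 0 + 4 + 1 + 1 + 1 + 0 = 28

Inversions: 28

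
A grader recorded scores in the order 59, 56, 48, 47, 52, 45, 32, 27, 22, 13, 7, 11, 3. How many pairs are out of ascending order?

75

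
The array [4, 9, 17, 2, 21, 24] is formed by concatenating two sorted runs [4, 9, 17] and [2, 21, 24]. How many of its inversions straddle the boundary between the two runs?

Count, for every r in R, how many entries of L exceed r:
r = 2: 4, 9, 17 → 3
r = 21: none → 0
r = 24: none → 0
Cross-inversions: 3 + 0 + 0 = 3

3 split inversions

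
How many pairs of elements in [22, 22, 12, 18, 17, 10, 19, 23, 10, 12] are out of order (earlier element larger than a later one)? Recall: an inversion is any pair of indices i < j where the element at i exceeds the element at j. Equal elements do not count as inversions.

There are 27 inversions.

Count, for each position, how many later elements it exceeds:
22: 7
22: 7
12: 2
18: 4
17: 3
10: 0
19: 2
23: 2
10: 0
12: 0
Sum: 7 + 7 + 2 + 4 + 3 + 0 + 2 + 2 + 0 + 0 = 27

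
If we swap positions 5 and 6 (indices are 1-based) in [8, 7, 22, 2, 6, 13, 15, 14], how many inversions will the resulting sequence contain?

Positions 5 and 6 hold 6 and 13; after swapping, the array is [8, 7, 22, 2, 13, 6, 15, 14].
Sweep left to right; for each value list the smaller values that follow it:
8 → 7, 2, 6 → 3
7 → 2, 6 → 2
22 → 2, 13, 6, 15, 14 → 5
2 → none → 0
13 → 6 → 1
6 → none → 0
15 → 14 → 1
14 → none → 0
Sum: 3 + 2 + 5 + 0 + 1 + 0 + 1 + 0 = 12

12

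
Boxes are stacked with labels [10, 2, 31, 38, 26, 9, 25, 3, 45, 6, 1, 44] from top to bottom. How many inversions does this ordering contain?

34

Sweep left to right; for each value list the smaller values that follow it:
10: 5
2: 1
31: 6
38: 6
26: 5
9: 3
25: 3
3: 1
45: 3
6: 1
1: 0
44: 0
Sum: 5 + 1 + 6 + 6 + 5 + 3 + 3 + 1 + 3 + 1 + 0 + 0 = 34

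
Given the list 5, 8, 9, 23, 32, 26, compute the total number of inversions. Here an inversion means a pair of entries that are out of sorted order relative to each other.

Inversions: 1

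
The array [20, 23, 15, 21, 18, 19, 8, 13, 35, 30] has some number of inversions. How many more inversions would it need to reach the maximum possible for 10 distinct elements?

Maximum inversions for 10 distinct elements is C(10, 2) = 10·9/2 = 45.
Current inversions — for each element, count later smaller elements:
20: 5
23: 6
15: 2
21: 4
18: 2
19: 2
8: 0
13: 0
35: 1
30: 0
Current total: 5 + 6 + 2 + 4 + 2 + 2 + 0 + 0 + 1 + 0 = 22
Shortfall: 45 − 22 = 23

23 inversions short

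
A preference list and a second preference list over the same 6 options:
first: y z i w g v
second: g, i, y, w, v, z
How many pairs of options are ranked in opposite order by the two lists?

Assign each item its position (1..6) in the first ordering, then rewrite the second ordering as that position sequence:
positions: y→1, z→2, i→3, w→4, g→5, v→6
second ordering as positions: [5, 3, 1, 4, 6, 2]
Discordant pairs = inversions in this position sequence.
5: 3, 1, 4, 2 → 4
3: 1, 2 → 2
1: 0
4: 2 → 1
6: 2 → 1
2: 0
Total: 4 + 2 + 0 + 1 + 1 + 0 = 8

8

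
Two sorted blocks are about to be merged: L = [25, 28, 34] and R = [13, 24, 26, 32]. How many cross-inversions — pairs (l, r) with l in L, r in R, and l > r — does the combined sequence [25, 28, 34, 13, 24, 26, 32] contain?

For each element r of the right run, count left-run elements greater than r:
r = 13: 25, 28, 34 → 3
r = 24: 25, 28, 34 → 3
r = 26: 28, 34 → 2
r = 32: 34 → 1
Cross-inversions: 3 + 3 + 2 + 1 = 9

There are 9 split inversions.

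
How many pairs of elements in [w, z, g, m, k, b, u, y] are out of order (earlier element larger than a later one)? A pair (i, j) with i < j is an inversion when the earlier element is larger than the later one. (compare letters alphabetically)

Sweep left to right; for each value list the smaller values that follow it:
w → g, m, k, b, u → 5
z → g, m, k, b, u, y → 6
g → b → 1
m → k, b → 2
k → b → 1
b → none → 0
u → none → 0
y → none → 0
Sum: 5 + 6 + 1 + 2 + 1 + 0 + 0 + 0 = 15

15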